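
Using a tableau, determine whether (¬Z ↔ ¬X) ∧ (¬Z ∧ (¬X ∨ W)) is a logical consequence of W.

No

Initial set: {T W; F ((¬Z ↔ ¬X) ∧ (¬Z ∧ (¬X ∨ W)))}.
F ((¬Z ↔ ¬X) ∧ (¬Z ∧ (¬X ∨ W))): β-rule — branch into F (¬Z ↔ ¬X)  //  F (¬Z ∧ (¬X ∨ W)).
  branch 1 (add F (¬Z ↔ ¬X)):
    F (¬Z ↔ ¬X): β-rule — branch into T ¬Z, F ¬X  //  F ¬Z, T ¬X.
      branch 1.1 (add T ¬Z, F ¬X):
        ○ open, literals {W=true, X=true, Z=false}.
      branch 1.2 (add F ¬Z, T ¬X):
        ○ open, literals {W=true, X=false, Z=true}.
  branch 2 (add F (¬Z ∧ (¬X ∨ W))):
    F (¬Z ∧ (¬X ∨ W)): β-rule — branch into F ¬Z  //  F (¬X ∨ W).
      branch 2.1 (add F ¬Z):
        ○ open, literals {W=true, Z=true}.
      branch 2.2 (add F (¬X ∨ W)):
        F (¬X ∨ W): α-rule — add F ¬X, F W.
        × closes — contains both W and ¬W.
1 branch closed, 3 open.
An open branch gives a countermodel: W=true, X=true, Z=false (unmentioned atoms arbitrary); the premises hold there but the conclusion fails.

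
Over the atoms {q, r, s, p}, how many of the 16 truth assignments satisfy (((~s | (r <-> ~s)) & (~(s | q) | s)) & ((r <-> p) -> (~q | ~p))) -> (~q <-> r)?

12

Initial set: {((((~s | (r <-> ~s)) & (~(s | q) | s)) & ((r <-> p) -> (~q | ~p))) -> (~q <-> r))}.
((((~s | (r <-> ~s)) & (~(s | q) | s)) & ((r <-> p) -> (~q | ~p))) -> (~q <-> r)): β-rule — branch into ~(((~s | (r <-> ~s)) & (~(s | q) | s)) & ((r <-> p) -> (~q | ~p)))  //  (~q <-> r).
  branch 1 (add ~(((~s | (r <-> ~s)) & (~(s | q) | s)) & ((r <-> p) -> (~q | ~p)))):
    ~(((~s | (r <-> ~s)) & (~(s | q) | s)) & ((r <-> p) -> (~q | ~p))): β-rule — branch into ~((~s | (r <-> ~s)) & (~(s | q) | s))  //  ~((r <-> p) -> (~q | ~p)).
      branch 1.1 (add ~((~s | (r <-> ~s)) & (~(s | q) | s))):
        ~((~s | (r <-> ~s)) & (~(s | q) | s)): β-rule — branch into ~(~s | (r <-> ~s))  //  ~(~(s | q) | s).
          branch 1.1.1 (add ~(~s | (r <-> ~s))):
            ~(~s | (r <-> ~s)): α-rule — add ~~s, ~(r <-> ~s).
            ~(r <-> ~s): β-rule — branch into r, ~~s  //  ~r, ~s.
              branch 1.1.1.1 (add r, ~~s):
                ○ open, literals {r=1, s=1}.
              branch 1.1.1.2 (add ~r, ~s):
                × closes — contains both s and ~s.
          branch 1.1.2 (add ~(~(s | q) | s)):
            ~(~(s | q) | s): α-rule — add ~~(s | q), ~s.
            ~~(s | q): β-rule — branch into s  //  q.
              branch 1.1.2.1 (add s):
                × closes — contains both s and ~s.
              branch 1.1.2.2 (add q):
                ○ open, literals {q=1, s=0}.
      branch 1.2 (add ~((r <-> p) -> (~q | ~p))):
        ~((r <-> p) -> (~q | ~p)): α-rule — add (r <-> p), ~(~q | ~p).
        ~(~q | ~p): α-rule — add ~~q, ~~p.
        (r <-> p): β-rule — branch into r, p  //  ~r, ~p.
          branch 1.2.1 (add r, p):
            ○ open, literals {p=1, q=1, r=1}.
          branch 1.2.2 (add ~r, ~p):
            × closes — contains both p and ~p.
  branch 2 (add (~q <-> r)):
    (~q <-> r): β-rule — branch into ~q, r  //  ~~q, ~r.
      branch 2.1 (add ~q, r):
        ○ open, literals {q=0, r=1}.
      branch 2.2 (add ~~q, ~r):
        ○ open, literals {q=1, r=0}.
3 branches closed, 5 open.
Each open branch fixes some atoms; the unmentioned ones are free. Counting distinct full assignments: branch {r=1, s=1} (q, p) contributes 4 new; branch {q=1, s=0} (r, p) contributes 4 new; branch {p=1, q=1, r=1} (s) contributes 0 new; branch {q=0, r=1} (s, p) contributes 2 new; branch {q=1, r=0} (s, p) contributes 2 new. Total: 12.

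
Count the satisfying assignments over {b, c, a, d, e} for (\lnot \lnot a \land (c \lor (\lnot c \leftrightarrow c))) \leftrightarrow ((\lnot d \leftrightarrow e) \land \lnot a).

16

Initial set: {((\lnot \lnot a \land (c \lor (\lnot c \leftrightarrow c))) \leftrightarrow ((\lnot d \leftrightarrow e) \land \lnot a))}.
((\lnot \lnot a \land (c \lor (\lnot c \leftrightarrow c))) \leftrightarrow ((\lnot d \leftrightarrow e) \land \lnot a)): β-rule — branch into (\lnot \lnot a \land (c \lor (\lnot c \leftrightarrow c))), ((\lnot d \leftrightarrow e) \land \lnot a)  //  \lnot (\lnot \lnot a \land (c \lor (\lnot c \leftrightarrow c))), \lnot ((\lnot d \leftrightarrow e) \land \lnot a).
  branch 1 (add (\lnot \lnot a \land (c \lor (\lnot c \leftrightarrow c))), ((\lnot d \leftrightarrow e) \land \lnot a)):
    (\lnot \lnot a \land (c \lor (\lnot c \leftrightarrow c))): α-rule — add \lnot \lnot a, (c \lor (\lnot c \leftrightarrow c)).
    ((\lnot d \leftrightarrow e) \land \lnot a): α-rule — add (\lnot d \leftrightarrow e), \lnot a.
    \lnot \lnot a: drop double negation, giving a.
    × closes — contains both a and \lnot a.
  branch 2 (add \lnot (\lnot \lnot a \land (c \lor (\lnot c \leftrightarrow c))), \lnot ((\lnot d \leftrightarrow e) \land \lnot a)):
    \lnot (\lnot \lnot a \land (c \lor (\lnot c \leftrightarrow c))): β-rule — branch into \lnot \lnot \lnot a  //  \lnot (c \lor (\lnot c \leftrightarrow c)).
      branch 2.1 (add \lnot \lnot \lnot a):
        \lnot \lnot \lnot a: drop double negation, giving \lnot a.
        \lnot ((\lnot d \leftrightarrow e) \land \lnot a): β-rule — branch into \lnot (\lnot d \leftrightarrow e)  //  \lnot \lnot a.
          branch 2.1.1 (add \lnot (\lnot d \leftrightarrow e)):
            \lnot (\lnot d \leftrightarrow e): β-rule — branch into \lnot d, \lnot e  //  \lnot \lnot d, e.
              branch 2.1.1.1 (add \lnot d, \lnot e):
                ○ open, literals {a=0, d=0, e=0}.
              branch 2.1.1.2 (add \lnot \lnot d, e):
                ○ open, literals {a=0, d=1, e=1}.
          branch 2.1.2 (add \lnot \lnot a):
            × closes — contains both a and \lnot a.
      branch 2.2 (add \lnot (c \lor (\lnot c \leftrightarrow c))):
        \lnot (c \lor (\lnot c \leftrightarrow c)): α-rule — add \lnot c, \lnot (\lnot c \leftrightarrow c).
        \lnot ((\lnot d \leftrightarrow e) \land \lnot a): β-rule — branch into \lnot (\lnot d \leftrightarrow e)  //  \lnot \lnot a.
          branch 2.2.1 (add \lnot (\lnot d \leftrightarrow e)):
            \lnot (\lnot c \leftrightarrow c): β-rule — branch into \lnot c, \lnot c  //  \lnot \lnot c, c.
              branch 2.2.1.1 (add \lnot c, \lnot c):
                \lnot (\lnot d \leftrightarrow e): β-rule — branch into \lnot d, \lnot e  //  \lnot \lnot d, e.
                  branch 2.2.1.1.1 (add \lnot d, \lnot e):
                    ○ open, literals {c=0, d=0, e=0}.
                  branch 2.2.1.1.2 (add \lnot \lnot d, e):
                    ○ open, literals {c=0, d=1, e=1}.
              branch 2.2.1.2 (add \lnot \lnot c, c):
                × closes — contains both c and \lnot c.
          branch 2.2.2 (add \lnot \lnot a):
            \lnot (\lnot c \leftrightarrow c): β-rule — branch into \lnot c, \lnot c  //  \lnot \lnot c, c.
              branch 2.2.2.1 (add \lnot c, \lnot c):
                ○ open, literals {a=1, c=0}.
              branch 2.2.2.2 (add \lnot \lnot c, c):
                × closes — contains both c and \lnot c.
4 branches closed, 5 open.
Each open branch fixes some atoms; the unmentioned ones are free. Counting distinct full assignments: branch {a=0, d=0, e=0} (b, c) contributes 4 new; branch {a=0, d=1, e=1} (b, c) contributes 4 new; branch {c=0, d=0, e=0} (b, a) contributes 2 new; branch {c=0, d=1, e=1} (b, a) contributes 2 new; branch {a=1, c=0} (b, d, e) contributes 4 new. Total: 16.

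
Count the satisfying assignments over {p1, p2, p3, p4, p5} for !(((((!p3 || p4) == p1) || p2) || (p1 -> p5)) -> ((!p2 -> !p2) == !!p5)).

15

Initial set: {!(((((!p3 || p4) == p1) || p2) || (p1 -> p5)) -> ((!p2 -> !p2) == !!p5))}.
!(((((!p3 || p4) == p1) || p2) || (p1 -> p5)) -> ((!p2 -> !p2) == !!p5)): α-rule — add ((((!p3 || p4) == p1) || p2) || (p1 -> p5)), !((!p2 -> !p2) == !!p5).
((((!p3 || p4) == p1) || p2) || (p1 -> p5)): β-rule — branch into (((!p3 || p4) == p1) || p2)  //  (p1 -> p5).
  branch 1 (add (((!p3 || p4) == p1) || p2)):
    !((!p2 -> !p2) == !!p5): β-rule — branch into (!p2 -> !p2), !!!p5  //  !(!p2 -> !p2), !!p5.
      branch 1.1 (add (!p2 -> !p2), !!!p5):
        !!!p5: drop double negation, giving !p5.
        (((!p3 || p4) == p1) || p2): β-rule — branch into ((!p3 || p4) == p1)  //  p2.
          branch 1.1.1 (add ((!p3 || p4) == p1)):
            (!p2 -> !p2): β-rule — branch into !!p2  //  !p2.
              branch 1.1.1.1 (add !!p2):
                ((!p3 || p4) == p1): β-rule — branch into (!p3 || p4), p1  //  !(!p3 || p4), !p1.
                  branch 1.1.1.1.1 (add (!p3 || p4), p1):
                    (!p3 || p4): β-rule — branch into !p3  //  p4.
                      branch 1.1.1.1.1.1 (add !p3):
                        ○ open, literals {p1=T, p2=T, p3=F, p5=F}.
                      branch 1.1.1.1.1.2 (add p4):
                        ○ open, literals {p1=T, p2=T, p4=T, p5=F}.
                  branch 1.1.1.1.2 (add !(!p3 || p4), !p1):
                    !(!p3 || p4): α-rule — add !!p3, !p4.
                    ○ open, literals {p1=F, p2=T, p3=T, p4=F, p5=F}.
              branch 1.1.1.2 (add !p2):
                ((!p3 || p4) == p1): β-rule — branch into (!p3 || p4), p1  //  !(!p3 || p4), !p1.
                  branch 1.1.1.2.1 (add (!p3 || p4), p1):
                    (!p3 || p4): β-rule — branch into !p3  //  p4.
                      branch 1.1.1.2.1.1 (add !p3):
                        ○ open, literals {p1=T, p2=F, p3=F, p5=F}.
                      branch 1.1.1.2.1.2 (add p4):
                        ○ open, literals {p1=T, p2=F, p4=T, p5=F}.
                  branch 1.1.1.2.2 (add !(!p3 || p4), !p1):
                    !(!p3 || p4): α-rule — add !!p3, !p4.
                    ○ open, literals {p1=F, p2=F, p3=T, p4=F, p5=F}.
          branch 1.1.2 (add p2):
            (!p2 -> !p2): β-rule — branch into !!p2  //  !p2.
              branch 1.1.2.1 (add !!p2):
                ○ open, literals {p2=T, p5=F}.
              branch 1.1.2.2 (add !p2):
                × closes — contains both p2 and !p2.
      branch 1.2 (add !(!p2 -> !p2), !!p5):
        !(!p2 -> !p2): α-rule — add !p2, !!p2.
        × closes — contains both p2 and !p2.
  branch 2 (add (p1 -> p5)):
    !((!p2 -> !p2) == !!p5): β-rule — branch into (!p2 -> !p2), !!!p5  //  !(!p2 -> !p2), !!p5.
      branch 2.1 (add (!p2 -> !p2), !!!p5):
        !!!p5: drop double negation, giving !p5.
        (p1 -> p5): β-rule — branch into !p1  //  p5.
          branch 2.1.1 (add !p1):
            (!p2 -> !p2): β-rule — branch into !!p2  //  !p2.
              branch 2.1.1.1 (add !!p2):
                ○ open, literals {p1=F, p2=T, p5=F}.
              branch 2.1.1.2 (add !p2):
                ○ open, literals {p1=F, p2=F, p5=F}.
          branch 2.1.2 (add p5):
            × closes — contains both p5 and !p5.
      branch 2.2 (add !(!p2 -> !p2), !!p5):
        !(!p2 -> !p2): α-rule — add !p2, !!p2.
        × closes — contains both p2 and !p2.
4 branches closed, 9 open.
Each open branch fixes some atoms; the unmentioned ones are free. Counting distinct full assignments: branch {p1=T, p2=T, p3=F, p5=F} (p4) contributes 2 new; branch {p1=T, p2=T, p4=T, p5=F} (p3) contributes 1 new; branch {p1=F, p2=T, p3=T, p4=F, p5=F} (none free) contributes 1 new; branch {p1=T, p2=F, p3=F, p5=F} (p4) contributes 2 new; branch {p1=T, p2=F, p4=T, p5=F} (p3) contributes 1 new; branch {p1=F, p2=F, p3=T, p4=F, p5=F} (none free) contributes 1 new; branch {p2=T, p5=F} (p1, p3, p4) contributes 4 new; branch {p1=F, p2=T, p5=F} (p3, p4) contributes 0 new; branch {p1=F, p2=F, p5=F} (p3, p4) contributes 3 new. Total: 15.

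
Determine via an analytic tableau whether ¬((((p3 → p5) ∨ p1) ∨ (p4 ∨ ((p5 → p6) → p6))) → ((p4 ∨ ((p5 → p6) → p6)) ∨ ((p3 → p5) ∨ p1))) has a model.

Initial set: {¬((((p3 → p5) ∨ p1) ∨ (p4 ∨ ((p5 → p6) → p6))) → ((p4 ∨ ((p5 → p6) → p6)) ∨ ((p3 → p5) ∨ p1)))}.
¬((((p3 → p5) ∨ p1) ∨ (p4 ∨ ((p5 → p6) → p6))) → ((p4 ∨ ((p5 → p6) → p6)) ∨ ((p3 → p5) ∨ p1))): α-rule — add (((p3 → p5) ∨ p1) ∨ (p4 ∨ ((p5 → p6) → p6))), ¬((p4 ∨ ((p5 → p6) → p6)) ∨ ((p3 → p5) ∨ p1)).
¬((p4 ∨ ((p5 → p6) → p6)) ∨ ((p3 → p5) ∨ p1)): α-rule — add ¬(p4 ∨ ((p5 → p6) → p6)), ¬((p3 → p5) ∨ p1).
¬(p4 ∨ ((p5 → p6) → p6)): α-rule — add ¬p4, ¬((p5 → p6) → p6).
¬((p3 → p5) ∨ p1): α-rule — add ¬(p3 → p5), ¬p1.
¬((p5 → p6) → p6): α-rule — add (p5 → p6), ¬p6.
¬(p3 → p5): α-rule — add p3, ¬p5.
(((p3 → p5) ∨ p1) ∨ (p4 ∨ ((p5 → p6) → p6))): β-rule — branch into ((p3 → p5) ∨ p1)  //  (p4 ∨ ((p5 → p6) → p6)).
  branch 1 (add ((p3 → p5) ∨ p1)):
    (p5 → p6): β-rule — branch into ¬p5  //  p6.
      branch 1.1 (add ¬p5):
        ((p3 → p5) ∨ p1): β-rule — branch into (p3 → p5)  //  p1.
          branch 1.1.1 (add (p3 → p5)):
            (p3 → p5): β-rule — branch into ¬p3  //  p5.
              branch 1.1.1.1 (add ¬p3):
                × closes — contains both p3 and ¬p3.
              branch 1.1.1.2 (add p5):
                × closes — contains both p5 and ¬p5.
          branch 1.1.2 (add p1):
            × closes — contains both p1 and ¬p1.
      branch 1.2 (add p6):
        × closes — contains both p6 and ¬p6.
  branch 2 (add (p4 ∨ ((p5 → p6) → p6))):
    (p5 → p6): β-rule — branch into ¬p5  //  p6.
      branch 2.1 (add ¬p5):
        (p4 ∨ ((p5 → p6) → p6)): β-rule — branch into p4  //  ((p5 → p6) → p6).
          branch 2.1.1 (add p4):
            × closes — contains both p4 and ¬p4.
          branch 2.1.2 (add ((p5 → p6) → p6)):
            ((p5 → p6) → p6): β-rule — branch into ¬(p5 → p6)  //  p6.
              branch 2.1.2.1 (add ¬(p5 → p6)):
                ¬(p5 → p6): α-rule — add p5, ¬p6.
                × closes — contains both p5 and ¬p5.
              branch 2.1.2.2 (add p6):
                × closes — contains both p6 and ¬p6.
      branch 2.2 (add p6):
        × closes — contains both p6 and ¬p6.
All 8 branches close.
Every branch closed; the formula is unsatisfiable.

Unsatisfiable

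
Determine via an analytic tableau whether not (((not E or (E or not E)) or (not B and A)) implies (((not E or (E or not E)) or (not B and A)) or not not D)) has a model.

Initial set: {not (((not E or (E or not E)) or (not B and A)) implies (((not E or (E or not E)) or (not B and A)) or not not D))}.
not (((not E or (E or not E)) or (not B and A)) implies (((not E or (E or not E)) or (not B and A)) or not not D)): α-rule — add ((not E or (E or not E)) or (not B and A)), not (((not E or (E or not E)) or (not B and A)) or not not D).
not (((not E or (E or not E)) or (not B and A)) or not not D): α-rule — add not ((not E or (E or not E)) or (not B and A)), not not not D.
not ((not E or (E or not E)) or (not B and A)): α-rule — add not (not E or (E or not E)), not (not B and A).
not not not D: drop double negation, giving not D.
not (not E or (E or not E)): α-rule — add not not E, not (E or not E).
not (E or not E): α-rule — add not E, not not E.
× closes — contains both E and not E.
All 1 branch closes.
Every branch closed; the formula is unsatisfiable.

Unsatisfiable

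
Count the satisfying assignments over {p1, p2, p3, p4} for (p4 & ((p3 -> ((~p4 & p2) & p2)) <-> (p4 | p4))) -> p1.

14

Initial set: {((p4 & ((p3 -> ((~p4 & p2) & p2)) <-> (p4 | p4))) -> p1)}.
((p4 & ((p3 -> ((~p4 & p2) & p2)) <-> (p4 | p4))) -> p1): β-rule — branch into ~(p4 & ((p3 -> ((~p4 & p2) & p2)) <-> (p4 | p4)))  //  p1.
  branch 1 (add ~(p4 & ((p3 -> ((~p4 & p2) & p2)) <-> (p4 | p4)))):
    ~(p4 & ((p3 -> ((~p4 & p2) & p2)) <-> (p4 | p4))): β-rule — branch into ~p4  //  ~((p3 -> ((~p4 & p2) & p2)) <-> (p4 | p4)).
      branch 1.1 (add ~p4):
        ○ open, literals {p4=false}.
      branch 1.2 (add ~((p3 -> ((~p4 & p2) & p2)) <-> (p4 | p4))):
        ~((p3 -> ((~p4 & p2) & p2)) <-> (p4 | p4)): β-rule — branch into (p3 -> ((~p4 & p2) & p2)), ~(p4 | p4)  //  ~(p3 -> ((~p4 & p2) & p2)), (p4 | p4).
          branch 1.2.1 (add (p3 -> ((~p4 & p2) & p2)), ~(p4 | p4)):
            ~(p4 | p4): α-rule — add ~p4, ~p4.
            (p3 -> ((~p4 & p2) & p2)): β-rule — branch into ~p3  //  ((~p4 & p2) & p2).
              branch 1.2.1.1 (add ~p3):
                ○ open, literals {p3=false, p4=false}.
              branch 1.2.1.2 (add ((~p4 & p2) & p2)):
                ((~p4 & p2) & p2): α-rule — add (~p4 & p2), p2.
                (~p4 & p2): α-rule — add ~p4, p2.
                ○ open, literals {p2=true, p4=false}.
          branch 1.2.2 (add ~(p3 -> ((~p4 & p2) & p2)), (p4 | p4)):
            ~(p3 -> ((~p4 & p2) & p2)): α-rule — add p3, ~((~p4 & p2) & p2).
            (p4 | p4): β-rule — branch into p4  //  p4.
              branch 1.2.2.1 (add p4):
                ~((~p4 & p2) & p2): β-rule — branch into ~(~p4 & p2)  //  ~p2.
                  branch 1.2.2.1.1 (add ~(~p4 & p2)):
                    ~(~p4 & p2): β-rule — branch into ~~p4  //  ~p2.
                      branch 1.2.2.1.1.1 (add ~~p4):
                        ○ open, literals {p3=true, p4=true}.
                      branch 1.2.2.1.1.2 (add ~p2):
                        ○ open, literals {p2=false, p3=true, p4=true}.
                  branch 1.2.2.1.2 (add ~p2):
                    ○ open, literals {p2=false, p3=true, p4=true}.
              branch 1.2.2.2 (add p4):
                ~((~p4 & p2) & p2): β-rule — branch into ~(~p4 & p2)  //  ~p2.
                  branch 1.2.2.2.1 (add ~(~p4 & p2)):
                    ~(~p4 & p2): β-rule — branch into ~~p4  //  ~p2.
                      branch 1.2.2.2.1.1 (add ~~p4):
                        ○ open, literals {p3=true, p4=true}.
                      branch 1.2.2.2.1.2 (add ~p2):
                        ○ open, literals {p2=false, p3=true, p4=true}.
                  branch 1.2.2.2.2 (add ~p2):
                    ○ open, literals {p2=false, p3=true, p4=true}.
  branch 2 (add p1):
    ○ open, literals {p1=true}.
0 branches closed, 10 open.
Each open branch fixes some atoms; the unmentioned ones are free. Counting distinct full assignments: branch {p4=false} (p1, p2, p3) contributes 8 new; branch {p3=false, p4=false} (p1, p2) contributes 0 new; branch {p2=true, p4=false} (p1, p3) contributes 0 new; branch {p3=true, p4=true} (p1, p2) contributes 4 new; branch {p2=false, p3=true, p4=true} (p1) contributes 0 new; branch {p2=false, p3=true, p4=true} (p1) contributes 0 new; branch {p3=true, p4=true} (p1, p2) contributes 0 new; branch {p2=false, p3=true, p4=true} (p1) contributes 0 new; branch {p2=false, p3=true, p4=true} (p1) contributes 0 new; branch {p1=true} (p2, p3, p4) contributes 2 new. Total: 14.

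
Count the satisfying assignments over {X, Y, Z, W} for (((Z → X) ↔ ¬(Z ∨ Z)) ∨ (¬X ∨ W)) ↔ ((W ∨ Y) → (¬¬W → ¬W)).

6

Initial set: {((((Z → X) ↔ ¬(Z ∨ Z)) ∨ (¬X ∨ W)) ↔ ((W ∨ Y) → (¬¬W → ¬W)))}.
((((Z → X) ↔ ¬(Z ∨ Z)) ∨ (¬X ∨ W)) ↔ ((W ∨ Y) → (¬¬W → ¬W))): β-rule — branch into (((Z → X) ↔ ¬(Z ∨ Z)) ∨ (¬X ∨ W)), ((W ∨ Y) → (¬¬W → ¬W))  //  ¬(((Z → X) ↔ ¬(Z ∨ Z)) ∨ (¬X ∨ W)), ¬((W ∨ Y) → (¬¬W → ¬W)).
  branch 1 (add (((Z → X) ↔ ¬(Z ∨ Z)) ∨ (¬X ∨ W)), ((W ∨ Y) → (¬¬W → ¬W))):
    (((Z → X) ↔ ¬(Z ∨ Z)) ∨ (¬X ∨ W)): β-rule — branch into ((Z → X) ↔ ¬(Z ∨ Z))  //  (¬X ∨ W).
      branch 1.1 (add ((Z → X) ↔ ¬(Z ∨ Z))):
        ((W ∨ Y) → (¬¬W → ¬W)): β-rule — branch into ¬(W ∨ Y)  //  (¬¬W → ¬W).
          branch 1.1.1 (add ¬(W ∨ Y)):
            ¬(W ∨ Y): α-rule — add ¬W, ¬Y.
            ((Z → X) ↔ ¬(Z ∨ Z)): β-rule — branch into (Z → X), ¬(Z ∨ Z)  //  ¬(Z → X), ¬¬(Z ∨ Z).
              branch 1.1.1.1 (add (Z → X), ¬(Z ∨ Z)):
                ¬(Z ∨ Z): α-rule — add ¬Z, ¬Z.
                (Z → X): β-rule — branch into ¬Z  //  X.
                  branch 1.1.1.1.1 (add ¬Z):
                    ○ open, literals {W=false, Y=false, Z=false}.
                  branch 1.1.1.1.2 (add X):
                    ○ open, literals {W=false, X=true, Y=false, Z=false}.
              branch 1.1.1.2 (add ¬(Z → X), ¬¬(Z ∨ Z)):
                ¬(Z → X): α-rule — add Z, ¬X.
                ¬¬(Z ∨ Z): β-rule — branch into Z  //  Z.
                  branch 1.1.1.2.1 (add Z):
                    ○ open, literals {W=false, X=false, Y=false, Z=true}.
                  branch 1.1.1.2.2 (add Z):
                    ○ open, literals {W=false, X=false, Y=false, Z=true}.
          branch 1.1.2 (add (¬¬W → ¬W)):
            ((Z → X) ↔ ¬(Z ∨ Z)): β-rule — branch into (Z → X), ¬(Z ∨ Z)  //  ¬(Z → X), ¬¬(Z ∨ Z).
              branch 1.1.2.1 (add (Z → X), ¬(Z ∨ Z)):
                ¬(Z ∨ Z): α-rule — add ¬Z, ¬Z.
                (¬¬W → ¬W): β-rule — branch into ¬¬¬W  //  ¬W.
                  branch 1.1.2.1.1 (add ¬¬¬W):
                    ¬¬¬W: drop double negation, giving ¬W.
                    (Z → X): β-rule — branch into ¬Z  //  X.
                      branch 1.1.2.1.1.1 (add ¬Z):
                        ○ open, literals {W=false, Z=false}.
                      branch 1.1.2.1.1.2 (add X):
                        ○ open, literals {W=false, X=true, Z=false}.
                  branch 1.1.2.1.2 (add ¬W):
                    (Z → X): β-rule — branch into ¬Z  //  X.
                      branch 1.1.2.1.2.1 (add ¬Z):
                        ○ open, literals {W=false, Z=false}.
                      branch 1.1.2.1.2.2 (add X):
                        ○ open, literals {W=false, X=true, Z=false}.
              branch 1.1.2.2 (add ¬(Z → X), ¬¬(Z ∨ Z)):
                ¬(Z → X): α-rule — add Z, ¬X.
                (¬¬W → ¬W): β-rule — branch into ¬¬¬W  //  ¬W.
                  branch 1.1.2.2.1 (add ¬¬¬W):
                    ¬¬¬W: drop double negation, giving ¬W.
                    ¬¬(Z ∨ Z): β-rule — branch into Z  //  Z.
                      branch 1.1.2.2.1.1 (add Z):
                        ○ open, literals {W=false, X=false, Z=true}.
                      branch 1.1.2.2.1.2 (add Z):
                        ○ open, literals {W=false, X=false, Z=true}.
                  branch 1.1.2.2.2 (add ¬W):
                    ¬¬(Z ∨ Z): β-rule — branch into Z  //  Z.
                      branch 1.1.2.2.2.1 (add Z):
                        ○ open, literals {W=false, X=false, Z=true}.
                      branch 1.1.2.2.2.2 (add Z):
                        ○ open, literals {W=false, X=false, Z=true}.
      branch 1.2 (add (¬X ∨ W)):
        ((W ∨ Y) → (¬¬W → ¬W)): β-rule — branch into ¬(W ∨ Y)  //  (¬¬W → ¬W).
          branch 1.2.1 (add ¬(W ∨ Y)):
            ¬(W ∨ Y): α-rule — add ¬W, ¬Y.
            (¬X ∨ W): β-rule — branch into ¬X  //  W.
              branch 1.2.1.1 (add ¬X):
                ○ open, literals {W=false, X=false, Y=false}.
              branch 1.2.1.2 (add W):
                × closes — contains both W and ¬W.
          branch 1.2.2 (add (¬¬W → ¬W)):
            (¬X ∨ W): β-rule — branch into ¬X  //  W.
              branch 1.2.2.1 (add ¬X):
                (¬¬W → ¬W): β-rule — branch into ¬¬¬W  //  ¬W.
                  branch 1.2.2.1.1 (add ¬¬¬W):
                    ¬¬¬W: drop double negation, giving ¬W.
                    ○ open, literals {W=false, X=false}.
                  branch 1.2.2.1.2 (add ¬W):
                    ○ open, literals {W=false, X=false}.
              branch 1.2.2.2 (add W):
                (¬¬W → ¬W): β-rule — branch into ¬¬¬W  //  ¬W.
                  branch 1.2.2.2.1 (add ¬¬¬W):
                    ¬¬¬W: drop double negation, giving ¬W.
                    × closes — contains both W and ¬W.
                  branch 1.2.2.2.2 (add ¬W):
                    × closes — contains both W and ¬W.
  branch 2 (add ¬(((Z → X) ↔ ¬(Z ∨ Z)) ∨ (¬X ∨ W)), ¬((W ∨ Y) → (¬¬W → ¬W))):
    ¬(((Z → X) ↔ ¬(Z ∨ Z)) ∨ (¬X ∨ W)): α-rule — add ¬((Z → X) ↔ ¬(Z ∨ Z)), ¬(¬X ∨ W).
    ¬((W ∨ Y) → (¬¬W → ¬W)): α-rule — add (W ∨ Y), ¬(¬¬W → ¬W).
    ¬(¬X ∨ W): α-rule — add ¬¬X, ¬W.
    ¬(¬¬W → ¬W): α-rule — add ¬¬W, ¬¬W.
    × closes — contains both W and ¬W.
4 branches closed, 15 open.
Each open branch fixes some atoms; the unmentioned ones are free. Counting distinct full assignments: branch {W=false, Y=false, Z=false} (X) contributes 2 new; branch {W=false, X=true, Y=false, Z=false} (none free) contributes 0 new; branch {W=false, X=false, Y=false, Z=true} (none free) contributes 1 new; branch {W=false, X=false, Y=false, Z=true} (none free) contributes 0 new; branch {W=false, Z=false} (X, Y) contributes 2 new; branch {W=false, X=true, Z=false} (Y) contributes 0 new; branch {W=false, Z=false} (X, Y) contributes 0 new; branch {W=false, X=true, Z=false} (Y) contributes 0 new; branch {W=false, X=false, Z=true} (Y) contributes 1 new; branch {W=false, X=false, Z=true} (Y) contributes 0 new; branch {W=false, X=false, Z=true} (Y) contributes 0 new; branch {W=false, X=false, Z=true} (Y) contributes 0 new; branch {W=false, X=false, Y=false} (Z) contributes 0 new; branch {W=false, X=false} (Y, Z) contributes 0 new; branch {W=false, X=false} (Y, Z) contributes 0 new. Total: 6.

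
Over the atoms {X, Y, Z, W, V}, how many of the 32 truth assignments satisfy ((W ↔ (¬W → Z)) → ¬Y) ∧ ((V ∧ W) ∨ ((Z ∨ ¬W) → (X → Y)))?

Initial set: {(((W ↔ (¬W → Z)) → ¬Y) ∧ ((V ∧ W) ∨ ((Z ∨ ¬W) → (X → Y))))}.
(((W ↔ (¬W → Z)) → ¬Y) ∧ ((V ∧ W) ∨ ((Z ∨ ¬W) → (X → Y)))): α-rule — add ((W ↔ (¬W → Z)) → ¬Y), ((V ∧ W) ∨ ((Z ∨ ¬W) → (X → Y))).
((W ↔ (¬W → Z)) → ¬Y): β-rule — branch into ¬(W ↔ (¬W → Z))  //  ¬Y.
  branch 1 (add ¬(W ↔ (¬W → Z))):
    ((V ∧ W) ∨ ((Z ∨ ¬W) → (X → Y))): β-rule — branch into (V ∧ W)  //  ((Z ∨ ¬W) → (X → Y)).
      branch 1.1 (add (V ∧ W)):
        (V ∧ W): α-rule — add V, W.
        ¬(W ↔ (¬W → Z)): β-rule — branch into W, ¬(¬W → Z)  //  ¬W, (¬W → Z).
          branch 1.1.1 (add W, ¬(¬W → Z)):
            ¬(¬W → Z): α-rule — add ¬W, ¬Z.
            × closes — contains both W and ¬W.
          branch 1.1.2 (add ¬W, (¬W → Z)):
            × closes — contains both W and ¬W.
      branch 1.2 (add ((Z ∨ ¬W) → (X → Y))):
        ¬(W ↔ (¬W → Z)): β-rule — branch into W, ¬(¬W → Z)  //  ¬W, (¬W → Z).
          branch 1.2.1 (add W, ¬(¬W → Z)):
            ¬(¬W → Z): α-rule — add ¬W, ¬Z.
            × closes — contains both W and ¬W.
          branch 1.2.2 (add ¬W, (¬W → Z)):
            ((Z ∨ ¬W) → (X → Y)): β-rule — branch into ¬(Z ∨ ¬W)  //  (X → Y).
              branch 1.2.2.1 (add ¬(Z ∨ ¬W)):
                ¬(Z ∨ ¬W): α-rule — add ¬Z, ¬¬W.
                × closes — contains both W and ¬W.
              branch 1.2.2.2 (add (X → Y)):
                (¬W → Z): β-rule — branch into ¬¬W  //  Z.
                  branch 1.2.2.2.1 (add ¬¬W):
                    × closes — contains both W and ¬W.
                  branch 1.2.2.2.2 (add Z):
                    (X → Y): β-rule — branch into ¬X  //  Y.
                      branch 1.2.2.2.2.1 (add ¬X):
                        ○ open, literals {W=0, X=0, Z=1}.
                      branch 1.2.2.2.2.2 (add Y):
                        ○ open, literals {W=0, Y=1, Z=1}.
  branch 2 (add ¬Y):
    ((V ∧ W) ∨ ((Z ∨ ¬W) → (X → Y))): β-rule — branch into (V ∧ W)  //  ((Z ∨ ¬W) → (X → Y)).
      branch 2.1 (add (V ∧ W)):
        (V ∧ W): α-rule — add V, W.
        ○ open, literals {V=1, W=1, Y=0}.
      branch 2.2 (add ((Z ∨ ¬W) → (X → Y))):
        ((Z ∨ ¬W) → (X → Y)): β-rule — branch into ¬(Z ∨ ¬W)  //  (X → Y).
          branch 2.2.1 (add ¬(Z ∨ ¬W)):
            ¬(Z ∨ ¬W): α-rule — add ¬Z, ¬¬W.
            ○ open, literals {W=1, Y=0, Z=0}.
          branch 2.2.2 (add (X → Y)):
            (X → Y): β-rule — branch into ¬X  //  Y.
              branch 2.2.2.1 (add ¬X):
                ○ open, literals {X=0, Y=0}.
              branch 2.2.2.2 (add Y):
                × closes — contains both Y and ¬Y.
6 branches closed, 5 open.
Each open branch fixes some atoms; the unmentioned ones are free. Counting distinct full assignments: branch {W=0, X=0, Z=1} (Y, V) contributes 4 new; branch {W=0, Y=1, Z=1} (X, V) contributes 2 new; branch {V=1, W=1, Y=0} (X, Z) contributes 4 new; branch {W=1, Y=0, Z=0} (X, V) contributes 2 new; branch {X=0, Y=0} (Z, W, V) contributes 3 new. Total: 15.

15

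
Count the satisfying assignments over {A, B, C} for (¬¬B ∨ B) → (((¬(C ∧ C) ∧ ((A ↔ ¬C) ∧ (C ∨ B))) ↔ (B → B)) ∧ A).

5

Initial set: {((¬¬B ∨ B) → (((¬(C ∧ C) ∧ ((A ↔ ¬C) ∧ (C ∨ B))) ↔ (B → B)) ∧ A))}.
((¬¬B ∨ B) → (((¬(C ∧ C) ∧ ((A ↔ ¬C) ∧ (C ∨ B))) ↔ (B → B)) ∧ A)): β-rule — branch into ¬(¬¬B ∨ B)  //  (((¬(C ∧ C) ∧ ((A ↔ ¬C) ∧ (C ∨ B))) ↔ (B → B)) ∧ A).
  branch 1 (add ¬(¬¬B ∨ B)):
    ¬(¬¬B ∨ B): α-rule — add ¬¬¬B, ¬B.
    ¬¬¬B: drop double negation, giving ¬B.
    ○ open, literals {B=0}.
  branch 2 (add (((¬(C ∧ C) ∧ ((A ↔ ¬C) ∧ (C ∨ B))) ↔ (B → B)) ∧ A)):
    (((¬(C ∧ C) ∧ ((A ↔ ¬C) ∧ (C ∨ B))) ↔ (B → B)) ∧ A): α-rule — add ((¬(C ∧ C) ∧ ((A ↔ ¬C) ∧ (C ∨ B))) ↔ (B → B)), A.
    ((¬(C ∧ C) ∧ ((A ↔ ¬C) ∧ (C ∨ B))) ↔ (B → B)): β-rule — branch into (¬(C ∧ C) ∧ ((A ↔ ¬C) ∧ (C ∨ B))), (B → B)  //  ¬(¬(C ∧ C) ∧ ((A ↔ ¬C) ∧ (C ∨ B))), ¬(B → B).
      branch 2.1 (add (¬(C ∧ C) ∧ ((A ↔ ¬C) ∧ (C ∨ B))), (B → B)):
        (¬(C ∧ C) ∧ ((A ↔ ¬C) ∧ (C ∨ B))): α-rule — add ¬(C ∧ C), ((A ↔ ¬C) ∧ (C ∨ B)).
        ((A ↔ ¬C) ∧ (C ∨ B)): α-rule — add (A ↔ ¬C), (C ∨ B).
        (B → B): β-rule — branch into ¬B  //  B.
          branch 2.1.1 (add ¬B):
            ¬(C ∧ C): β-rule — branch into ¬C  //  ¬C.
              branch 2.1.1.1 (add ¬C):
                (A ↔ ¬C): β-rule — branch into A, ¬C  //  ¬A, ¬¬C.
                  branch 2.1.1.1.1 (add A, ¬C):
                    (C ∨ B): β-rule — branch into C  //  B.
                      branch 2.1.1.1.1.1 (add C):
                        × closes — contains both C and ¬C.
                      branch 2.1.1.1.1.2 (add B):
                        × closes — contains both B and ¬B.
                  branch 2.1.1.1.2 (add ¬A, ¬¬C):
                    × closes — contains both A and ¬A.
              branch 2.1.1.2 (add ¬C):
                (A ↔ ¬C): β-rule — branch into A, ¬C  //  ¬A, ¬¬C.
                  branch 2.1.1.2.1 (add A, ¬C):
                    (C ∨ B): β-rule — branch into C  //  B.
                      branch 2.1.1.2.1.1 (add C):
                        × closes — contains both C and ¬C.
                      branch 2.1.1.2.1.2 (add B):
                        × closes — contains both B and ¬B.
                  branch 2.1.1.2.2 (add ¬A, ¬¬C):
                    × closes — contains both A and ¬A.
          branch 2.1.2 (add B):
            ¬(C ∧ C): β-rule — branch into ¬C  //  ¬C.
              branch 2.1.2.1 (add ¬C):
                (A ↔ ¬C): β-rule — branch into A, ¬C  //  ¬A, ¬¬C.
                  branch 2.1.2.1.1 (add A, ¬C):
                    (C ∨ B): β-rule — branch into C  //  B.
                      branch 2.1.2.1.1.1 (add C):
                        × closes — contains both C and ¬C.
                      branch 2.1.2.1.1.2 (add B):
                        ○ open, literals {A=1, B=1, C=0}.
                  branch 2.1.2.1.2 (add ¬A, ¬¬C):
                    × closes — contains both A and ¬A.
              branch 2.1.2.2 (add ¬C):
                (A ↔ ¬C): β-rule — branch into A, ¬C  //  ¬A, ¬¬C.
                  branch 2.1.2.2.1 (add A, ¬C):
                    (C ∨ B): β-rule — branch into C  //  B.
                      branch 2.1.2.2.1.1 (add C):
                        × closes — contains both C and ¬C.
                      branch 2.1.2.2.1.2 (add B):
                        ○ open, literals {A=1, B=1, C=0}.
                  branch 2.1.2.2.2 (add ¬A, ¬¬C):
                    × closes — contains both A and ¬A.
      branch 2.2 (add ¬(¬(C ∧ C) ∧ ((A ↔ ¬C) ∧ (C ∨ B))), ¬(B → B)):
        ¬(B → B): α-rule — add B, ¬B.
        × closes — contains both B and ¬B.
11 branches closed, 3 open.
Each open branch fixes some atoms; the unmentioned ones are free. Counting distinct full assignments: branch {B=0} (A, C) contributes 4 new; branch {A=1, B=1, C=0} (none free) contributes 1 new; branch {A=1, B=1, C=0} (none free) contributes 0 new. Total: 5.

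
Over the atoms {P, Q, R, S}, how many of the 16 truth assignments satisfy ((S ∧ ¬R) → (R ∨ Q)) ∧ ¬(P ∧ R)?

Initial set: {(((S ∧ ¬R) → (R ∨ Q)) ∧ ¬(P ∧ R))}.
(((S ∧ ¬R) → (R ∨ Q)) ∧ ¬(P ∧ R)): α-rule — add ((S ∧ ¬R) → (R ∨ Q)), ¬(P ∧ R).
((S ∧ ¬R) → (R ∨ Q)): β-rule — branch into ¬(S ∧ ¬R)  //  (R ∨ Q).
  branch 1 (add ¬(S ∧ ¬R)):
    ¬(P ∧ R): β-rule — branch into ¬P  //  ¬R.
      branch 1.1 (add ¬P):
        ¬(S ∧ ¬R): β-rule — branch into ¬S  //  ¬¬R.
          branch 1.1.1 (add ¬S):
            ○ open, literals {P=false, S=false}.
          branch 1.1.2 (add ¬¬R):
            ○ open, literals {P=false, R=true}.
      branch 1.2 (add ¬R):
        ¬(S ∧ ¬R): β-rule — branch into ¬S  //  ¬¬R.
          branch 1.2.1 (add ¬S):
            ○ open, literals {R=false, S=false}.
          branch 1.2.2 (add ¬¬R):
            × closes — contains both R and ¬R.
  branch 2 (add (R ∨ Q)):
    ¬(P ∧ R): β-rule — branch into ¬P  //  ¬R.
      branch 2.1 (add ¬P):
        (R ∨ Q): β-rule — branch into R  //  Q.
          branch 2.1.1 (add R):
            ○ open, literals {P=false, R=true}.
          branch 2.1.2 (add Q):
            ○ open, literals {P=false, Q=true}.
      branch 2.2 (add ¬R):
        (R ∨ Q): β-rule — branch into R  //  Q.
          branch 2.2.1 (add R):
            × closes — contains both R and ¬R.
          branch 2.2.2 (add Q):
            ○ open, literals {Q=true, R=false}.
2 branches closed, 6 open.
Each open branch fixes some atoms; the unmentioned ones are free. Counting distinct full assignments: branch {P=false, S=false} (Q, R) contributes 4 new; branch {P=false, R=true} (Q, S) contributes 2 new; branch {R=false, S=false} (P, Q) contributes 2 new; branch {P=false, R=true} (Q, S) contributes 0 new; branch {P=false, Q=true} (R, S) contributes 1 new; branch {Q=true, R=false} (P, S) contributes 1 new. Total: 10.

10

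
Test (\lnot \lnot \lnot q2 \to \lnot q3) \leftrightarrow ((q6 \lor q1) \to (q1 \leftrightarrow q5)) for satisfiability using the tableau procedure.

Satisfiable

Initial set: {((\lnot \lnot \lnot q2 \to \lnot q3) \leftrightarrow ((q6 \lor q1) \to (q1 \leftrightarrow q5)))}.
((\lnot \lnot \lnot q2 \to \lnot q3) \leftrightarrow ((q6 \lor q1) \to (q1 \leftrightarrow q5))): β-rule — branch into (\lnot \lnot \lnot q2 \to \lnot q3), ((q6 \lor q1) \to (q1 \leftrightarrow q5))  //  \lnot (\lnot \lnot \lnot q2 \to \lnot q3), \lnot ((q6 \lor q1) \to (q1 \leftrightarrow q5)).
  branch 1 (add (\lnot \lnot \lnot q2 \to \lnot q3), ((q6 \lor q1) \to (q1 \leftrightarrow q5))):
    (\lnot \lnot \lnot q2 \to \lnot q3): β-rule — branch into \lnot \lnot \lnot \lnot q2  //  \lnot q3.
      branch 1.1 (add \lnot \lnot \lnot \lnot q2):
        \lnot \lnot \lnot \lnot q2: drop double negation, giving \lnot \lnot q2.
        ((q6 \lor q1) \to (q1 \leftrightarrow q5)): β-rule — branch into \lnot (q6 \lor q1)  //  (q1 \leftrightarrow q5).
          branch 1.1.1 (add \lnot (q6 \lor q1)):
            \lnot (q6 \lor q1): α-rule — add \lnot q6, \lnot q1.
            ○ open, literals {q1=false, q2=true, q6=false}.
          branch 1.1.2 (add (q1 \leftrightarrow q5)):
            (q1 \leftrightarrow q5): β-rule — branch into q1, q5  //  \lnot q1, \lnot q5.
              branch 1.1.2.1 (add q1, q5):
                ○ open, literals {q1=true, q2=true, q5=true}.
              branch 1.1.2.2 (add \lnot q1, \lnot q5):
                ○ open, literals {q1=false, q2=true, q5=false}.
      branch 1.2 (add \lnot q3):
        ((q6 \lor q1) \to (q1 \leftrightarrow q5)): β-rule — branch into \lnot (q6 \lor q1)  //  (q1 \leftrightarrow q5).
          branch 1.2.1 (add \lnot (q6 \lor q1)):
            \lnot (q6 \lor q1): α-rule — add \lnot q6, \lnot q1.
            ○ open, literals {q1=false, q3=false, q6=false}.
          branch 1.2.2 (add (q1 \leftrightarrow q5)):
            (q1 \leftrightarrow q5): β-rule — branch into q1, q5  //  \lnot q1, \lnot q5.
              branch 1.2.2.1 (add q1, q5):
                ○ open, literals {q1=true, q3=false, q5=true}.
              branch 1.2.2.2 (add \lnot q1, \lnot q5):
                ○ open, literals {q1=false, q3=false, q5=false}.
  branch 2 (add \lnot (\lnot \lnot \lnot q2 \to \lnot q3), \lnot ((q6 \lor q1) \to (q1 \leftrightarrow q5))):
    \lnot (\lnot \lnot \lnot q2 \to \lnot q3): α-rule — add \lnot \lnot \lnot q2, \lnot \lnot q3.
    \lnot ((q6 \lor q1) \to (q1 \leftrightarrow q5)): α-rule — add (q6 \lor q1), \lnot (q1 \leftrightarrow q5).
    \lnot \lnot \lnot q2: drop double negation, giving \lnot q2.
    (q6 \lor q1): β-rule — branch into q6  //  q1.
      branch 2.1 (add q6):
        \lnot (q1 \leftrightarrow q5): β-rule — branch into q1, \lnot q5  //  \lnot q1, q5.
          branch 2.1.1 (add q1, \lnot q5):
            ○ open, literals {q1=true, q2=false, q3=true, q5=false, q6=true}.
          branch 2.1.2 (add \lnot q1, q5):
            ○ open, literals {q1=false, q2=false, q3=true, q5=true, q6=true}.
      branch 2.2 (add q1):
        \lnot (q1 \leftrightarrow q5): β-rule — branch into q1, \lnot q5  //  \lnot q1, q5.
          branch 2.2.1 (add q1, \lnot q5):
            ○ open, literals {q1=true, q2=false, q3=true, q5=false}.
          branch 2.2.2 (add \lnot q1, q5):
            × closes — contains both q1 and \lnot q1.
1 branch closed, 9 open.
An open branch gives a satisfying assignment: q1=false, q2=true, q6=false.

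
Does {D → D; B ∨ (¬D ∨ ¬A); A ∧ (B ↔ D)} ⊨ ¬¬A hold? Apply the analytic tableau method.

Yes

Initial set: {(D → D); (B ∨ (¬D ∨ ¬A)); (A ∧ (B ↔ D)); ¬¬¬A}.
(A ∧ (B ↔ D)): α-rule — add A, (B ↔ D).
¬¬¬A: drop double negation, giving ¬A.
× closes — contains both A and ¬A.
All 1 branch closes.
Every branch closed, so the premises entail the conclusion.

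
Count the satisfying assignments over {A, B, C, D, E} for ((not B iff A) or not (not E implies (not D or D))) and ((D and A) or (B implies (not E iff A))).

Initial set: {T (((not B iff A) or not (not E implies (not D or D))) and ((D and A) or (B implies (not E iff A))))}.
T (((not B iff A) or not (not E implies (not D or D))) and ((D and A) or (B implies (not E iff A)))): α-rule — add T ((not B iff A) or not (not E implies (not D or D))), T ((D and A) or (B implies (not E iff A))).
T ((not B iff A) or not (not E implies (not D or D))): β-rule — branch into T (not B iff A)  //  T not (not E implies (not D or D)).
  branch 1 (add T (not B iff A)):
    T ((D and A) or (B implies (not E iff A))): β-rule — branch into T (D and A)  //  T (B implies (not E iff A)).
      branch 1.1 (add T (D and A)):
        T (D and A): α-rule — add T D, T A.
        T (not B iff A): β-rule — branch into T not B, T A  //  F not B, F A.
          branch 1.1.1 (add T not B, T A):
            ○ open, literals {A=T, B=F, D=T}.
          branch 1.1.2 (add F not B, F A):
            × closes — contains both A and not A.
      branch 1.2 (add T (B implies (not E iff A))):
        T (not B iff A): β-rule — branch into T not B, T A  //  F not B, F A.
          branch 1.2.1 (add T not B, T A):
            T (B implies (not E iff A)): β-rule — branch into F B  //  T (not E iff A).
              branch 1.2.1.1 (add F B):
                ○ open, literals {A=T, B=F}.
              branch 1.2.1.2 (add T (not E iff A)):
                T (not E iff A): β-rule — branch into T not E, T A  //  F not E, F A.
                  branch 1.2.1.2.1 (add T not E, T A):
                    ○ open, literals {A=T, B=F, E=F}.
                  branch 1.2.1.2.2 (add F not E, F A):
                    × closes — contains both A and not A.
          branch 1.2.2 (add F not B, F A):
            T (B implies (not E iff A)): β-rule — branch into F B  //  T (not E iff A).
              branch 1.2.2.1 (add F B):
                × closes — contains both B and not B.
              branch 1.2.2.2 (add T (not E iff A)):
                T (not E iff A): β-rule — branch into T not E, T A  //  F not E, F A.
                  branch 1.2.2.2.1 (add T not E, T A):
                    × closes — contains both A and not A.
                  branch 1.2.2.2.2 (add F not E, F A):
                    ○ open, literals {A=F, B=T, E=T}.
  branch 2 (add T not (not E implies (not D or D))):
    T not (not E implies (not D or D)): α-rule — add T not E, F (not D or D).
    F (not D or D): α-rule — add F not D, F D.
    × closes — contains both D and not D.
5 branches closed, 4 open.
Each open branch fixes some atoms; the unmentioned ones are free. Counting distinct full assignments: branch {A=T, B=F, D=T} (C, E) contributes 4 new; branch {A=T, B=F} (C, D, E) contributes 4 new; branch {A=T, B=F, E=F} (C, D) contributes 0 new; branch {A=F, B=T, E=T} (C, D) contributes 4 new. Total: 12.

12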